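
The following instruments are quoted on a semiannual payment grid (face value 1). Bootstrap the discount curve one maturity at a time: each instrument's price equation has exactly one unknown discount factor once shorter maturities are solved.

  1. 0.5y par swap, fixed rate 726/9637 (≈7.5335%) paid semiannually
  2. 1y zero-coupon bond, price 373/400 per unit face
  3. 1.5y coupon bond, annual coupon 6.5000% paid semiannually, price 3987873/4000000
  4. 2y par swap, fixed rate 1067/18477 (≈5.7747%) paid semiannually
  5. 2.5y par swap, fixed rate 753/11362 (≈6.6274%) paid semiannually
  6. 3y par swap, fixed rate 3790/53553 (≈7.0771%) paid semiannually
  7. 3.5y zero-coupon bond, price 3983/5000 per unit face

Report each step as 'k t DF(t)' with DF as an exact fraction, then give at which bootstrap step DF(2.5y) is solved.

1 1/2 9637/10000
2 1 373/400
3 3/2 9059/10000
4 2 8933/10000
5 5/2 4247/5000
6 3 1621/2000
7 7/2 3983/5000
DF(2.5y) is solved at step 5

step 1 [0.5y] swap r/2=363/9637: DF=(1 − 363/9637·(0))/(1+363/9637) = 9637/10000 ≈ 0.963700
step 2 [1y] zero: DF = P = 373/400 ≈ 0.932500
step 3 [1.5y] bond c/2=13/400: DF=(3987873/4000000 − 13/400·(0.963700+0.932500))/(1+13/400) = 9059/10000 ≈ 0.905900
step 4 [2y] swap r/2=1067/36954: DF=(1 − 1067/36954·(0.963700+0.932500+0.905900))/(1+1067/36954) = 8933/10000 ≈ 0.893300
step 5 [2.5y] swap r/2=753/22724: DF=(1 − 753/22724·(0.963700+0.932500+0.905900+0.893300))/(1+753/22724) = 4247/5000 ≈ 0.849400
step 6 [3y] swap r/2=1895/53553: DF=(1 − 1895/53553·(0.963700+0.932500+0.905900+0.893300+0.849400))/(1+1895/53553) = 1621/2000 ≈ 0.810500
step 7 [3.5y] zero: DF = P = 3983/5000 ≈ 0.796600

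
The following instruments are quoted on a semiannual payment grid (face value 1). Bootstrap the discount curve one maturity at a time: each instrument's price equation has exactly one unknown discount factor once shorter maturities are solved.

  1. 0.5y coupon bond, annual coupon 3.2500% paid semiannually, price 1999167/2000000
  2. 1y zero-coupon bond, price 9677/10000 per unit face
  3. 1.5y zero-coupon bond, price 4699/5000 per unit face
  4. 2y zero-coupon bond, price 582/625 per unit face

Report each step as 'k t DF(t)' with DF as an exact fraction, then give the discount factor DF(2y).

1 1/2 2459/2500
2 1 9677/10000
3 3/2 4699/5000
4 2 582/625
DF(2y) = 582/625 ≈ 0.931200

step 1 [0.5y] bond c/2=13/800: DF=(1999167/2000000 − 13/800·(0))/(1+13/800) = 2459/2500 ≈ 0.983600
step 2 [1y] zero: DF = P = 9677/10000 ≈ 0.967700
step 3 [1.5y] zero: DF = P = 4699/5000 ≈ 0.939800
step 4 [2y] zero: DF = P = 582/625 ≈ 0.931200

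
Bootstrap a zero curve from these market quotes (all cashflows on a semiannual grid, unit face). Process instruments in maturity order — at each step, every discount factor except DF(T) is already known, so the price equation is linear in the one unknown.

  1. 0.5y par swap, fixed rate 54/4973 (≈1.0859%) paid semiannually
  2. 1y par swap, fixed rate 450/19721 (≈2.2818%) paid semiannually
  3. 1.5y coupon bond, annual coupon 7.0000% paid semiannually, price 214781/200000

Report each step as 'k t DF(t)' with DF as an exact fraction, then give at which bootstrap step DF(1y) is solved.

step 1 [0.5y] swap r/2=27/4973: DF=(1 − 27/4973·(0))/(1+27/4973) = 4973/5000 ≈ 0.994600
step 2 [1y] swap r/2=225/19721: DF=(1 − 225/19721·(0.994600))/(1+225/19721) = 391/400 ≈ 0.977500
step 3 [1.5y] bond c/2=7/200: DF=(214781/200000 − 7/200·(0.994600+0.977500))/(1+7/200) = 9709/10000 ≈ 0.970900

1 1/2 4973/5000
2 1 391/400
3 3/2 9709/10000
DF(1y) is solved at step 2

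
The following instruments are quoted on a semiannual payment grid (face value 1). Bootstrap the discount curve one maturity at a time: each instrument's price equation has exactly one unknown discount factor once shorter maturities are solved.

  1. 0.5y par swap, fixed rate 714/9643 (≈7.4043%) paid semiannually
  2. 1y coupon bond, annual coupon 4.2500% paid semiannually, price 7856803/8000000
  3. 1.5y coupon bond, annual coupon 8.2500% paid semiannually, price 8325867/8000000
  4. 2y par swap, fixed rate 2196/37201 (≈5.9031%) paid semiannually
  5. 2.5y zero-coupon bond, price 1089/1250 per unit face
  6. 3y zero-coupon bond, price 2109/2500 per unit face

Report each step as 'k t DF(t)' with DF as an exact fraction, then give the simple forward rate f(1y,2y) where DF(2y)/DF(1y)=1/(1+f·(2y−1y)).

1 1/2 9643/10000
2 1 1177/1250
3 3/2 231/250
4 2 4451/5000
5 5/2 1089/1250
6 3 2109/2500
f(1y,2y) = ((1177/1250)/(4451/5000) − 1)/(1) = 257/4451 ≈ 5.7740%

step 1 [0.5y] swap r/2=357/9643: DF=(1 − 357/9643·(0))/(1+357/9643) = 9643/10000 ≈ 0.964300
step 2 [1y] bond c/2=17/800: DF=(7856803/8000000 − 17/800·(0.964300))/(1+17/800) = 1177/1250 ≈ 0.941600
step 3 [1.5y] bond c/2=33/800: DF=(8325867/8000000 − 33/800·(0.964300+0.941600))/(1+33/800) = 231/250 ≈ 0.924000
step 4 [2y] swap r/2=1098/37201: DF=(1 − 1098/37201·(0.964300+0.941600+0.924000))/(1+1098/37201) = 4451/5000 ≈ 0.890200
step 5 [2.5y] zero: DF = P = 1089/1250 ≈ 0.871200
step 6 [3y] zero: DF = P = 2109/2500 ≈ 0.843600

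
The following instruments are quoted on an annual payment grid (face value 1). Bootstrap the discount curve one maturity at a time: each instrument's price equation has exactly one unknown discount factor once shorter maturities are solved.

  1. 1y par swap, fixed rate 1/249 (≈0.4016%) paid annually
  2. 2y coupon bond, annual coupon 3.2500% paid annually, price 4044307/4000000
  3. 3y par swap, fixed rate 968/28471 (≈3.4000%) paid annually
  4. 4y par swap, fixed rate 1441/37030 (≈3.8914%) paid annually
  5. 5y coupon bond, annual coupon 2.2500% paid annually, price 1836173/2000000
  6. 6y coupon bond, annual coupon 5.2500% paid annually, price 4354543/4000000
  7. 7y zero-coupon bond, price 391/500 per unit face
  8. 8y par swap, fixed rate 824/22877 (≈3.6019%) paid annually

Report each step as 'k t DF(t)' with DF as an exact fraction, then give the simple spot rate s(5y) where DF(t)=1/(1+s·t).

step 1 [1y] swap r/1=1/249: DF=(1 − 1/249·(0))/(1+1/249) = 249/250 ≈ 0.996000
step 2 [2y] bond c/1=13/400: DF=(4044307/4000000 − 13/400·(0.996000))/(1+13/400) = 9479/10000 ≈ 0.947900
step 3 [3y] swap r/1=968/28471: DF=(1 − 968/28471·(0.996000+0.947900))/(1+968/28471) = 1129/1250 ≈ 0.903200
step 4 [4y] swap r/1=1441/37030: DF=(1 − 1441/37030·(0.996000+0.947900+0.903200))/(1+1441/37030) = 8559/10000 ≈ 0.855900
step 5 [5y] bond c/1=9/400: DF=(1836173/2000000 − 9/400·(0.996000+0.947900+0.903200+0.855900))/(1+9/400) = 2041/2500 ≈ 0.816400
step 6 [6y] bond c/1=21/400: DF=(4354543/4000000 − 21/400·(0.996000+0.947900+0.903200+0.855900+0.816400))/(1+21/400) = 8089/10000 ≈ 0.808900
step 7 [7y] zero: DF = P = 391/500 ≈ 0.782000
step 8 [8y] swap r/1=824/22877: DF=(1 − 824/22877·(0.996000+0.947900+0.903200+0.855900+0.816400+0.808900+0.782000))/(1+824/22877) = 941/1250 ≈ 0.752800

1 1 249/250
2 2 9479/10000
3 3 1129/1250
4 4 8559/10000
5 5 2041/2500
6 6 8089/10000
7 7 391/500
8 8 941/1250
s(5y) = (1/(2041/2500) − 1)/(5) = 459/10205 ≈ 4.4978%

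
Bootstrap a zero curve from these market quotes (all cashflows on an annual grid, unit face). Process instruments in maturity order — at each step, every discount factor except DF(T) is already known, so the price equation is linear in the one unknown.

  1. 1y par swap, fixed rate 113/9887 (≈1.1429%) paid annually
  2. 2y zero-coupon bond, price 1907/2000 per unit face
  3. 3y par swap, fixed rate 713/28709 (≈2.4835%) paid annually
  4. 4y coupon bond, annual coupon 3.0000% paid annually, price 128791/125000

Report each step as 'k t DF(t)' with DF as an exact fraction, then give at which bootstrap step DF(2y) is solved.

step 1 [1y] swap r/1=113/9887: DF=(1 − 113/9887·(0))/(1+113/9887) = 9887/10000 ≈ 0.988700
step 2 [2y] zero: DF = P = 1907/2000 ≈ 0.953500
step 3 [3y] swap r/1=713/28709: DF=(1 − 713/28709·(0.988700+0.953500))/(1+713/28709) = 9287/10000 ≈ 0.928700
step 4 [4y] bond c/1=3/100: DF=(128791/125000 − 3/100·(0.988700+0.953500+0.928700))/(1+3/100) = 9167/10000 ≈ 0.916700

1 1 9887/10000
2 2 1907/2000
3 3 9287/10000
4 4 9167/10000
DF(2y) is solved at step 2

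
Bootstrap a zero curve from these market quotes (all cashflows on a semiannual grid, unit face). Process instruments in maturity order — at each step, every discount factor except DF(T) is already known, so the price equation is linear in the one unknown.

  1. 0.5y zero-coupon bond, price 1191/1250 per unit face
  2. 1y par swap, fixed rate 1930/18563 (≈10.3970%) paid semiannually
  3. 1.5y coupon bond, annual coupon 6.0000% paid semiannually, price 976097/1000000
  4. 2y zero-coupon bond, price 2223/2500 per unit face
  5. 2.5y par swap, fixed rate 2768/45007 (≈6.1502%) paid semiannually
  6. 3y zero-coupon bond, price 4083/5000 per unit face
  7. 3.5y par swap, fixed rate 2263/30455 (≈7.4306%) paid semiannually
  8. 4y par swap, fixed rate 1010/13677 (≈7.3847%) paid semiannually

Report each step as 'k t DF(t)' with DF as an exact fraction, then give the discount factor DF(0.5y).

1 1/2 1191/1250
2 1 1807/2000
3 3/2 1117/1250
4 2 2223/2500
5 5/2 1077/1250
6 3 4083/5000
7 7/2 7737/10000
8 4 299/400
DF(0.5y) = 1191/1250 ≈ 0.952800

step 1 [0.5y] zero: DF = P = 1191/1250 ≈ 0.952800
step 2 [1y] swap r/2=965/18563: DF=(1 − 965/18563·(0.952800))/(1+965/18563) = 1807/2000 ≈ 0.903500
step 3 [1.5y] bond c/2=3/100: DF=(976097/1000000 − 3/100·(0.952800+0.903500))/(1+3/100) = 1117/1250 ≈ 0.893600
step 4 [2y] zero: DF = P = 2223/2500 ≈ 0.889200
step 5 [2.5y] swap r/2=1384/45007: DF=(1 − 1384/45007·(0.952800+0.903500+0.893600+0.889200))/(1+1384/45007) = 1077/1250 ≈ 0.861600
step 6 [3y] zero: DF = P = 4083/5000 ≈ 0.816600
step 7 [3.5y] swap r/2=2263/60910: DF=(1 − 2263/60910·(0.952800+0.903500+0.893600+0.889200+0.861600+0.816600))/(1+2263/60910) = 7737/10000 ≈ 0.773700
step 8 [4y] swap r/2=505/13677: DF=(1 − 505/13677·(0.952800+0.903500+0.893600+0.889200+0.861600+0.816600+0.773700))/(1+505/13677) = 299/400 ≈ 0.747500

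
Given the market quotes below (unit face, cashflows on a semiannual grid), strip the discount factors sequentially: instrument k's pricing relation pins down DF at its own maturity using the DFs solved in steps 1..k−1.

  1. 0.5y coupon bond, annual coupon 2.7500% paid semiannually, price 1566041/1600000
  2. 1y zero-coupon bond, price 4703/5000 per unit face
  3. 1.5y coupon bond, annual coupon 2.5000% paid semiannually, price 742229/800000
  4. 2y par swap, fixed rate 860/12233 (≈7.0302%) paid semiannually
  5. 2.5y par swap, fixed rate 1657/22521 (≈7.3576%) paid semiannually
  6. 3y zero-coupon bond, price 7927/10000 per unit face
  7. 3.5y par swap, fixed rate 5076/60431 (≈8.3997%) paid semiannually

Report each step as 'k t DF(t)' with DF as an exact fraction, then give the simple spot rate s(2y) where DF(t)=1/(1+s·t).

1 1/2 1931/2000
2 1 4703/5000
3 3/2 558/625
4 2 871/1000
5 5/2 8343/10000
6 3 7927/10000
7 7/2 3731/5000
s(2y) = (1/(871/1000) − 1)/(2) = 129/1742 ≈ 7.4053%

step 1 [0.5y] bond c/2=11/800: DF=(1566041/1600000 − 11/800·(0))/(1+11/800) = 1931/2000 ≈ 0.965500
step 2 [1y] zero: DF = P = 4703/5000 ≈ 0.940600
step 3 [1.5y] bond c/2=1/80: DF=(742229/800000 − 1/80·(0.965500+0.940600))/(1+1/80) = 558/625 ≈ 0.892800
step 4 [2y] swap r/2=430/12233: DF=(1 − 430/12233·(0.965500+0.940600+0.892800))/(1+430/12233) = 871/1000 ≈ 0.871000
step 5 [2.5y] swap r/2=1657/45042: DF=(1 − 1657/45042·(0.965500+0.940600+0.892800+0.871000))/(1+1657/45042) = 8343/10000 ≈ 0.834300
step 6 [3y] zero: DF = P = 7927/10000 ≈ 0.792700
step 7 [3.5y] swap r/2=2538/60431: DF=(1 − 2538/60431·(0.965500+0.940600+0.892800+0.871000+0.834300+0.792700))/(1+2538/60431) = 3731/5000 ≈ 0.746200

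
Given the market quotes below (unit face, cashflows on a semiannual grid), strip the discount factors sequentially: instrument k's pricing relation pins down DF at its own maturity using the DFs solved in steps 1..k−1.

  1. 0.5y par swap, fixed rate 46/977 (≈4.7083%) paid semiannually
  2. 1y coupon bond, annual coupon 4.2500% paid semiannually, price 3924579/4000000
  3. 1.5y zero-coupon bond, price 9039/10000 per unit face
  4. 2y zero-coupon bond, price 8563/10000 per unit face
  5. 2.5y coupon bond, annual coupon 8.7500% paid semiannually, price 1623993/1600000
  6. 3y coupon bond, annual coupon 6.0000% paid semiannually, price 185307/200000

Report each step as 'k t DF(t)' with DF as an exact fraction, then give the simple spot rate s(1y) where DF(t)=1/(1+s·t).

1 1/2 977/1000
2 1 2351/2500
3 3/2 9039/10000
4 2 8563/10000
5 5/2 8183/10000
6 3 3843/5000
s(1y) = (1/(2351/2500) − 1)/(1) = 149/2351 ≈ 6.3377%

step 1 [0.5y] swap r/2=23/977: DF=(1 − 23/977·(0))/(1+23/977) = 977/1000 ≈ 0.977000
step 2 [1y] bond c/2=17/800: DF=(3924579/4000000 − 17/800·(0.977000))/(1+17/800) = 2351/2500 ≈ 0.940400
step 3 [1.5y] zero: DF = P = 9039/10000 ≈ 0.903900
step 4 [2y] zero: DF = P = 8563/10000 ≈ 0.856300
step 5 [2.5y] bond c/2=7/160: DF=(1623993/1600000 − 7/160·(0.977000+0.940400+0.903900+0.856300))/(1+7/160) = 8183/10000 ≈ 0.818300
step 6 [3y] bond c/2=3/100: DF=(185307/200000 − 3/100·(0.977000+0.940400+0.903900+0.856300+0.818300))/(1+3/100) = 3843/5000 ≈ 0.768600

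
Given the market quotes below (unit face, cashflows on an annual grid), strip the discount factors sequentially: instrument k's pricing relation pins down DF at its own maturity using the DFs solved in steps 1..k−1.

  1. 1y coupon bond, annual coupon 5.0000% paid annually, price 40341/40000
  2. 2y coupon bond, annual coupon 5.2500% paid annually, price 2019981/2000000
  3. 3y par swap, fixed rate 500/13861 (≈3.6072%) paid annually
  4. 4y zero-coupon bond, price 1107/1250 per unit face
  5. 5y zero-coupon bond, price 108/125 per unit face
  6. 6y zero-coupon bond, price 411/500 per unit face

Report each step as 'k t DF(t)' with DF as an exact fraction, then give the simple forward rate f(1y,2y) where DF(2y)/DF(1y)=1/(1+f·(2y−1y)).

step 1 [1y] bond c/1=1/20: DF=(40341/40000 − 1/20·(0))/(1+1/20) = 1921/2000 ≈ 0.960500
step 2 [2y] bond c/1=21/400: DF=(2019981/2000000 − 21/400·(0.960500))/(1+21/400) = 9117/10000 ≈ 0.911700
step 3 [3y] swap r/1=500/13861: DF=(1 − 500/13861·(0.960500+0.911700))/(1+500/13861) = 9/10 ≈ 0.900000
step 4 [4y] zero: DF = P = 1107/1250 ≈ 0.885600
step 5 [5y] zero: DF = P = 108/125 ≈ 0.864000
step 6 [6y] zero: DF = P = 411/500 ≈ 0.822000

1 1 1921/2000
2 2 9117/10000
3 3 9/10
4 4 1107/1250
5 5 108/125
6 6 411/500
f(1y,2y) = ((1921/2000)/(9117/10000) − 1)/(1) = 488/9117 ≈ 5.3526%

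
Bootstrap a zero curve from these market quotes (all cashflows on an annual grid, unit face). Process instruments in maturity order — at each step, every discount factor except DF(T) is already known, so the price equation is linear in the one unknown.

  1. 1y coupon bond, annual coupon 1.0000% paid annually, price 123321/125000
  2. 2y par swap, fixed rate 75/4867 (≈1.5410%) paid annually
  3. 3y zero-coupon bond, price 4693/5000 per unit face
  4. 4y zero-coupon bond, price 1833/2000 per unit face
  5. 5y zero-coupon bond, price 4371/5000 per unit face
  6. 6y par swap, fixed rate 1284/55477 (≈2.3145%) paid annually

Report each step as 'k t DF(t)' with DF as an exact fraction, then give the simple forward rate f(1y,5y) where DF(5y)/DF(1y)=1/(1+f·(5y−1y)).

1 1 1221/1250
2 2 97/100
3 3 4693/5000
4 4 1833/2000
5 5 4371/5000
6 6 2179/2500
f(1y,5y) = ((1221/1250)/(4371/5000) − 1)/(4) = 171/5828 ≈ 2.9341%

step 1 [1y] bond c/1=1/100: DF=(123321/125000 − 1/100·(0))/(1+1/100) = 1221/1250 ≈ 0.976800
step 2 [2y] swap r/1=75/4867: DF=(1 − 75/4867·(0.976800))/(1+75/4867) = 97/100 ≈ 0.970000
step 3 [3y] zero: DF = P = 4693/5000 ≈ 0.938600
step 4 [4y] zero: DF = P = 1833/2000 ≈ 0.916500
step 5 [5y] zero: DF = P = 4371/5000 ≈ 0.874200
step 6 [6y] swap r/1=1284/55477: DF=(1 − 1284/55477·(0.976800+0.970000+0.938600+0.916500+0.874200))/(1+1284/55477) = 2179/2500 ≈ 0.871600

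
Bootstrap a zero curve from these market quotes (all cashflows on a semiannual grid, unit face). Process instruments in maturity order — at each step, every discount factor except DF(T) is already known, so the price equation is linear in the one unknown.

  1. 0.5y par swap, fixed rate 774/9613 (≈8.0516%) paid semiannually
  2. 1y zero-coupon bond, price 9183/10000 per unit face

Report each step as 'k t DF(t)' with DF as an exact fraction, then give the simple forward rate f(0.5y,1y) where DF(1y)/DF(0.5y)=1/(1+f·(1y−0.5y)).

step 1 [0.5y] swap r/2=387/9613: DF=(1 − 387/9613·(0))/(1+387/9613) = 9613/10000 ≈ 0.961300
step 2 [1y] zero: DF = P = 9183/10000 ≈ 0.918300

1 1/2 9613/10000
2 1 9183/10000
f(0.5y,1y) = ((9613/10000)/(9183/10000) − 1)/(1/2) = 860/9183 ≈ 9.3651%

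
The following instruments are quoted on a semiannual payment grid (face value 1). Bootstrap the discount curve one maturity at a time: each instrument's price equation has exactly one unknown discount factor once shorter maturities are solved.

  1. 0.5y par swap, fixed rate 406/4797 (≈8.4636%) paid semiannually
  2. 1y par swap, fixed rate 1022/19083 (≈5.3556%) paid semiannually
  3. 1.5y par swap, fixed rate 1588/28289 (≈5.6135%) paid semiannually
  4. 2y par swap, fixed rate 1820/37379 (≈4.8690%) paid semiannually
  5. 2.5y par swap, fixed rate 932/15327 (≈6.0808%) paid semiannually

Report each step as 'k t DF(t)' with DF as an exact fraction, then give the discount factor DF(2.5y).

step 1 [0.5y] swap r/2=203/4797: DF=(1 − 203/4797·(0))/(1+203/4797) = 4797/5000 ≈ 0.959400
step 2 [1y] swap r/2=511/19083: DF=(1 − 511/19083·(0.959400))/(1+511/19083) = 9489/10000 ≈ 0.948900
step 3 [1.5y] swap r/2=794/28289: DF=(1 − 794/28289·(0.959400+0.948900))/(1+794/28289) = 4603/5000 ≈ 0.920600
step 4 [2y] swap r/2=910/37379: DF=(1 − 910/37379·(0.959400+0.948900+0.920600))/(1+910/37379) = 909/1000 ≈ 0.909000
step 5 [2.5y] swap r/2=466/15327: DF=(1 − 466/15327·(0.959400+0.948900+0.920600+0.909000))/(1+466/15327) = 4301/5000 ≈ 0.860200

1 1/2 4797/5000
2 1 9489/10000
3 3/2 4603/5000
4 2 909/1000
5 5/2 4301/5000
DF(2.5y) = 4301/5000 ≈ 0.860200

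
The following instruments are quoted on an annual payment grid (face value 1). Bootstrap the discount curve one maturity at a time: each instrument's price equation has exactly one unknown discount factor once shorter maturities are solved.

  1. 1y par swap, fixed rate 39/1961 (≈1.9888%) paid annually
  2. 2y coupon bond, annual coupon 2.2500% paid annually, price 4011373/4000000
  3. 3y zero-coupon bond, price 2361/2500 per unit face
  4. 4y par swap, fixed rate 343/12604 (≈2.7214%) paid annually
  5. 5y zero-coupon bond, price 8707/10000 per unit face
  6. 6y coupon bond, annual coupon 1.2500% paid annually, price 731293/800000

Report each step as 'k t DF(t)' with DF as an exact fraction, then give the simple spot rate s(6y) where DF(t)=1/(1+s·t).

1 1 1961/2000
2 2 1199/1250
3 3 2361/2500
4 4 8971/10000
5 5 8707/10000
6 6 4227/5000
s(6y) = (1/(4227/5000) − 1)/(6) = 773/25362 ≈ 3.0479%

step 1 [1y] swap r/1=39/1961: DF=(1 − 39/1961·(0))/(1+39/1961) = 1961/2000 ≈ 0.980500
step 2 [2y] bond c/1=9/400: DF=(4011373/4000000 − 9/400·(0.980500))/(1+9/400) = 1199/1250 ≈ 0.959200
step 3 [3y] zero: DF = P = 2361/2500 ≈ 0.944400
step 4 [4y] swap r/1=343/12604: DF=(1 − 343/12604·(0.980500+0.959200+0.944400))/(1+343/12604) = 8971/10000 ≈ 0.897100
step 5 [5y] zero: DF = P = 8707/10000 ≈ 0.870700
step 6 [6y] bond c/1=1/80: DF=(731293/800000 − 1/80·(0.980500+0.959200+0.944400+0.897100+0.870700))/(1+1/80) = 4227/5000 ≈ 0.845400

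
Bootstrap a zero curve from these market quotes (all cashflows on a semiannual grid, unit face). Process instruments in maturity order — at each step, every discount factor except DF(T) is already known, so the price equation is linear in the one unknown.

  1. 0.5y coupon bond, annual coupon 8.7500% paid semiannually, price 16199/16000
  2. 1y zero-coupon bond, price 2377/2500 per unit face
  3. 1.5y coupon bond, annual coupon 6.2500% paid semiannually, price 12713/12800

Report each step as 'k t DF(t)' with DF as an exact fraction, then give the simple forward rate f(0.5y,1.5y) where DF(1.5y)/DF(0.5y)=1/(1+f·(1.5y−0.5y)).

step 1 [0.5y] bond c/2=7/160: DF=(16199/16000 − 7/160·(0))/(1+7/160) = 97/100 ≈ 0.970000
step 2 [1y] zero: DF = P = 2377/2500 ≈ 0.950800
step 3 [1.5y] bond c/2=1/32: DF=(12713/12800 − 1/32·(0.970000+0.950800))/(1+1/32) = 9049/10000 ≈ 0.904900

1 1/2 97/100
2 1 2377/2500
3 3/2 9049/10000
f(0.5y,1.5y) = ((97/100)/(9049/10000) − 1)/(1) = 651/9049 ≈ 7.1942%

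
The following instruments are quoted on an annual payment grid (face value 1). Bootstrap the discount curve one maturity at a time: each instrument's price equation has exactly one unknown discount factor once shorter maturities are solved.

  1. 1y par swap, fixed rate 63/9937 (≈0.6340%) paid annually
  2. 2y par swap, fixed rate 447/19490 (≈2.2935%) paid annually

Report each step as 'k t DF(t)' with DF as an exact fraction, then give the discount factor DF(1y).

1 1 9937/10000
2 2 9553/10000
DF(1y) = 9937/10000 ≈ 0.993700

step 1 [1y] swap r/1=63/9937: DF=(1 − 63/9937·(0))/(1+63/9937) = 9937/10000 ≈ 0.993700
step 2 [2y] swap r/1=447/19490: DF=(1 − 447/19490·(0.993700))/(1+447/19490) = 9553/10000 ≈ 0.955300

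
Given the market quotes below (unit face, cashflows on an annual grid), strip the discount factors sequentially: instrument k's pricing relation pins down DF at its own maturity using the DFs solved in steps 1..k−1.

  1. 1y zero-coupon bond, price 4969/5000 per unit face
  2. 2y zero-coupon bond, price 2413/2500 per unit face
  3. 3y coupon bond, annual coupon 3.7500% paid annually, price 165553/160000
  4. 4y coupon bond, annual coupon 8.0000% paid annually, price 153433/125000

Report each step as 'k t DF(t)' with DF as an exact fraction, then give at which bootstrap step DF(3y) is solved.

step 1 [1y] zero: DF = P = 4969/5000 ≈ 0.993800
step 2 [2y] zero: DF = P = 2413/2500 ≈ 0.965200
step 3 [3y] bond c/1=3/80: DF=(165553/160000 − 3/80·(0.993800+0.965200))/(1+3/80) = 1853/2000 ≈ 0.926500
step 4 [4y] bond c/1=2/25: DF=(153433/125000 − 2/25·(0.993800+0.965200+0.926500))/(1+2/25) = 2307/2500 ≈ 0.922800

1 1 4969/5000
2 2 2413/2500
3 3 1853/2000
4 4 2307/2500
DF(3y) is solved at step 3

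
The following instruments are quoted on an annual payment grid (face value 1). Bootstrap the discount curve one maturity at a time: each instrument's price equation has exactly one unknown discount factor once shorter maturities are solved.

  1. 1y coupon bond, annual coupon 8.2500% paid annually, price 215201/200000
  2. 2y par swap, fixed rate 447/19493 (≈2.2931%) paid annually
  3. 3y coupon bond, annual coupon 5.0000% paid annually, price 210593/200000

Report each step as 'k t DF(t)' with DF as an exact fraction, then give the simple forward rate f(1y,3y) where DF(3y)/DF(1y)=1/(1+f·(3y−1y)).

1 1 497/500
2 2 9553/10000
3 3 91/100
f(1y,3y) = ((497/500)/(91/100) − 1)/(2) = 3/65 ≈ 4.6154%

step 1 [1y] bond c/1=33/400: DF=(215201/200000 − 33/400·(0))/(1+33/400) = 497/500 ≈ 0.994000
step 2 [2y] swap r/1=447/19493: DF=(1 − 447/19493·(0.994000))/(1+447/19493) = 9553/10000 ≈ 0.955300
step 3 [3y] bond c/1=1/20: DF=(210593/200000 − 1/20·(0.994000+0.955300))/(1+1/20) = 91/100 ≈ 0.910000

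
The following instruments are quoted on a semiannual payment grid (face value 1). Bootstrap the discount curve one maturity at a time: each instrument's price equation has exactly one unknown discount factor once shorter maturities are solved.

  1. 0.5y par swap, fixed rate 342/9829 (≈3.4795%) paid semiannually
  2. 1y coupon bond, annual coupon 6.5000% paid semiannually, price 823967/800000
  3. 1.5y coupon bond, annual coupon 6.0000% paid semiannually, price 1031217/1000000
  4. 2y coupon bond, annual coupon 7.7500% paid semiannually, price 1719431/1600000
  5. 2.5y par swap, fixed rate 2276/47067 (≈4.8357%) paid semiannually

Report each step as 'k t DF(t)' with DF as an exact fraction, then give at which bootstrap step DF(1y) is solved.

step 1 [0.5y] swap r/2=171/9829: DF=(1 − 171/9829·(0))/(1+171/9829) = 9829/10000 ≈ 0.982900
step 2 [1y] bond c/2=13/400: DF=(823967/800000 − 13/400·(0.982900))/(1+13/400) = 4833/5000 ≈ 0.966600
step 3 [1.5y] bond c/2=3/100: DF=(1031217/1000000 − 3/100·(0.982900+0.966600))/(1+3/100) = 2361/2500 ≈ 0.944400
step 4 [2y] bond c/2=31/800: DF=(1719431/1600000 − 31/800·(0.982900+0.966600+0.944400))/(1+31/800) = 4633/5000 ≈ 0.926600
step 5 [2.5y] swap r/2=1138/47067: DF=(1 − 1138/47067·(0.982900+0.966600+0.944400+0.926600))/(1+1138/47067) = 4431/5000 ≈ 0.886200

1 1/2 9829/10000
2 1 4833/5000
3 3/2 2361/2500
4 2 4633/5000
5 5/2 4431/5000
DF(1y) is solved at step 2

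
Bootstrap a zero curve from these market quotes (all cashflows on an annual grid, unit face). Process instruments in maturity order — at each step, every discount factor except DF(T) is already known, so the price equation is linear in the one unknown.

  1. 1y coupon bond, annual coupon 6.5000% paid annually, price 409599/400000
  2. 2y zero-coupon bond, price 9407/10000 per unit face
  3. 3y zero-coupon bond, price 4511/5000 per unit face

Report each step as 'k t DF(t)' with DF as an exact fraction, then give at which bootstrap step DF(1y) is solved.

1 1 1923/2000
2 2 9407/10000
3 3 4511/5000
DF(1y) is solved at step 1

step 1 [1y] bond c/1=13/200: DF=(409599/400000 − 13/200·(0))/(1+13/200) = 1923/2000 ≈ 0.961500
step 2 [2y] zero: DF = P = 9407/10000 ≈ 0.940700
step 3 [3y] zero: DF = P = 4511/5000 ≈ 0.902200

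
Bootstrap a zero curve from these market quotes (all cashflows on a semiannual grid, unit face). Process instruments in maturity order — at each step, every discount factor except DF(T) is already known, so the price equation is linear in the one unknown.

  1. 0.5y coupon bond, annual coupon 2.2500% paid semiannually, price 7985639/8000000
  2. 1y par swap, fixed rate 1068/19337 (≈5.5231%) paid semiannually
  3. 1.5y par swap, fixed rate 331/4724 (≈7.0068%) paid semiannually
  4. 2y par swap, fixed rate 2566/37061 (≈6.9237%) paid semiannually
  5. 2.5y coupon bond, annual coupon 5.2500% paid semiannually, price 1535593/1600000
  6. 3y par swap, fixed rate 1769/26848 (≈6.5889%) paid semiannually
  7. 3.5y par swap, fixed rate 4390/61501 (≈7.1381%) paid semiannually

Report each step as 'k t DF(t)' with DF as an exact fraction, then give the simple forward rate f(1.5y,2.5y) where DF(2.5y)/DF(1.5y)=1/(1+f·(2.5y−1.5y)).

1 1/2 9871/10000
2 1 4733/5000
3 3/2 9007/10000
4 2 8717/10000
5 5/2 2101/2500
6 3 8231/10000
7 7/2 1561/2000
f(1.5y,2.5y) = ((9007/10000)/(2101/2500) − 1)/(1) = 603/8404 ≈ 7.1752%

step 1 [0.5y] bond c/2=9/800: DF=(7985639/8000000 − 9/800·(0))/(1+9/800) = 9871/10000 ≈ 0.987100
step 2 [1y] swap r/2=534/19337: DF=(1 − 534/19337·(0.987100))/(1+534/19337) = 4733/5000 ≈ 0.946600
step 3 [1.5y] swap r/2=331/9448: DF=(1 − 331/9448·(0.987100+0.946600))/(1+331/9448) = 9007/10000 ≈ 0.900700
step 4 [2y] swap r/2=1283/37061: DF=(1 − 1283/37061·(0.987100+0.946600+0.900700))/(1+1283/37061) = 8717/10000 ≈ 0.871700
step 5 [2.5y] bond c/2=21/800: DF=(1535593/1600000 − 21/800·(0.987100+0.946600+0.900700+0.871700))/(1+21/800) = 2101/2500 ≈ 0.840400
step 6 [3y] swap r/2=1769/53696: DF=(1 − 1769/53696·(0.987100+0.946600+0.900700+0.871700+0.840400))/(1+1769/53696) = 8231/10000 ≈ 0.823100
step 7 [3.5y] swap r/2=2195/61501: DF=(1 − 2195/61501·(0.987100+0.946600+0.900700+0.871700+0.840400+0.823100))/(1+2195/61501) = 1561/2000 ≈ 0.780500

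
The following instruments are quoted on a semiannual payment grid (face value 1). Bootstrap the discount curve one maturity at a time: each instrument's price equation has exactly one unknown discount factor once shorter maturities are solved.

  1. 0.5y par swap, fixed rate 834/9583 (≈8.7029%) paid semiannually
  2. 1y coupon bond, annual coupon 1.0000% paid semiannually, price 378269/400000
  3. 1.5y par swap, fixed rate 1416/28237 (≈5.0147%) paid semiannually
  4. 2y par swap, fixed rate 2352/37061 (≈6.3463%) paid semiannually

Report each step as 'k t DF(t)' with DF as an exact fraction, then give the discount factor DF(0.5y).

step 1 [0.5y] swap r/2=417/9583: DF=(1 − 417/9583·(0))/(1+417/9583) = 9583/10000 ≈ 0.958300
step 2 [1y] bond c/2=1/200: DF=(378269/400000 − 1/200·(0.958300))/(1+1/200) = 4681/5000 ≈ 0.936200
step 3 [1.5y] swap r/2=708/28237: DF=(1 − 708/28237·(0.958300+0.936200))/(1+708/28237) = 2323/2500 ≈ 0.929200
step 4 [2y] swap r/2=1176/37061: DF=(1 − 1176/37061·(0.958300+0.936200+0.929200))/(1+1176/37061) = 1103/1250 ≈ 0.882400

1 1/2 9583/10000
2 1 4681/5000
3 3/2 2323/2500
4 2 1103/1250
DF(0.5y) = 9583/10000 ≈ 0.958300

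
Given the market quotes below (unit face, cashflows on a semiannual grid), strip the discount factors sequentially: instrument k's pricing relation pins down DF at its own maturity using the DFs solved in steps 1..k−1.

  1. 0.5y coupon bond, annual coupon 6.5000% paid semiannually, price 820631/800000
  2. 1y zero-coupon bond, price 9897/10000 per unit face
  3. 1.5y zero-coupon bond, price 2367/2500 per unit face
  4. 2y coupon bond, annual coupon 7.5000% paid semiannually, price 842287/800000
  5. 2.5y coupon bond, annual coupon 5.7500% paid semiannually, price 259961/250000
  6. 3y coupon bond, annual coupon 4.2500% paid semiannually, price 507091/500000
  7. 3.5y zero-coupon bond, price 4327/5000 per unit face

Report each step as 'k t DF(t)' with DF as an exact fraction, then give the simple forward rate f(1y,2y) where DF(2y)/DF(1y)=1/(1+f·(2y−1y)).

1 1/2 1987/2000
2 1 9897/10000
3 3/2 2367/2500
4 2 9089/10000
5 5/2 1807/2000
6 3 559/625
7 7/2 4327/5000
f(1y,2y) = ((9897/10000)/(9089/10000) − 1)/(1) = 808/9089 ≈ 8.8899%

step 1 [0.5y] bond c/2=13/400: DF=(820631/800000 − 13/400·(0))/(1+13/400) = 1987/2000 ≈ 0.993500
step 2 [1y] zero: DF = P = 9897/10000 ≈ 0.989700
step 3 [1.5y] zero: DF = P = 2367/2500 ≈ 0.946800
step 4 [2y] bond c/2=3/80: DF=(842287/800000 − 3/80·(0.993500+0.989700+0.946800))/(1+3/80) = 9089/10000 ≈ 0.908900
step 5 [2.5y] bond c/2=23/800: DF=(259961/250000 − 23/800·(0.993500+0.989700+0.946800+0.908900))/(1+23/800) = 1807/2000 ≈ 0.903500
step 6 [3y] bond c/2=17/800: DF=(507091/500000 − 17/800·(0.993500+0.989700+0.946800+0.908900+0.903500))/(1+17/800) = 559/625 ≈ 0.894400
step 7 [3.5y] zero: DF = P = 4327/5000 ≈ 0.865400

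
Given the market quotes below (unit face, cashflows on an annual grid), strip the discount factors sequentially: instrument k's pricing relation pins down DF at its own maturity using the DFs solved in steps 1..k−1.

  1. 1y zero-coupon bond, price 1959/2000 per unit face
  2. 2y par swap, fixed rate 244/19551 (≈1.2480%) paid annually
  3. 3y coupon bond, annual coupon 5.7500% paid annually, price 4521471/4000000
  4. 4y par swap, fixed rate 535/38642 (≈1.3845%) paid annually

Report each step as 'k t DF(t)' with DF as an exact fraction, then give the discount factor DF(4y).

step 1 [1y] zero: DF = P = 1959/2000 ≈ 0.979500
step 2 [2y] swap r/1=244/19551: DF=(1 − 244/19551·(0.979500))/(1+244/19551) = 2439/2500 ≈ 0.975600
step 3 [3y] bond c/1=23/400: DF=(4521471/4000000 − 23/400·(0.979500+0.975600))/(1+23/400) = 4813/5000 ≈ 0.962600
step 4 [4y] swap r/1=535/38642: DF=(1 − 535/38642·(0.979500+0.975600+0.962600))/(1+535/38642) = 1893/2000 ≈ 0.946500

1 1 1959/2000
2 2 2439/2500
3 3 4813/5000
4 4 1893/2000
DF(4y) = 1893/2000 ≈ 0.946500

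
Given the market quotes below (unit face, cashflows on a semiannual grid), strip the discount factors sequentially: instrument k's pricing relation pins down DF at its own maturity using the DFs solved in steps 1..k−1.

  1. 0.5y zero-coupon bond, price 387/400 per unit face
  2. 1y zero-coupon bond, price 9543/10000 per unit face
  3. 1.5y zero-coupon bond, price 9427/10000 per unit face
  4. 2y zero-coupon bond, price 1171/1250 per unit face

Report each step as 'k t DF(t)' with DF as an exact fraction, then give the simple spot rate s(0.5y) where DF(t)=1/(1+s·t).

step 1 [0.5y] zero: DF = P = 387/400 ≈ 0.967500
step 2 [1y] zero: DF = P = 9543/10000 ≈ 0.954300
step 3 [1.5y] zero: DF = P = 9427/10000 ≈ 0.942700
step 4 [2y] zero: DF = P = 1171/1250 ≈ 0.936800

1 1/2 387/400
2 1 9543/10000
3 3/2 9427/10000
4 2 1171/1250
s(0.5y) = (1/(387/400) − 1)/(1/2) = 26/387 ≈ 6.7183%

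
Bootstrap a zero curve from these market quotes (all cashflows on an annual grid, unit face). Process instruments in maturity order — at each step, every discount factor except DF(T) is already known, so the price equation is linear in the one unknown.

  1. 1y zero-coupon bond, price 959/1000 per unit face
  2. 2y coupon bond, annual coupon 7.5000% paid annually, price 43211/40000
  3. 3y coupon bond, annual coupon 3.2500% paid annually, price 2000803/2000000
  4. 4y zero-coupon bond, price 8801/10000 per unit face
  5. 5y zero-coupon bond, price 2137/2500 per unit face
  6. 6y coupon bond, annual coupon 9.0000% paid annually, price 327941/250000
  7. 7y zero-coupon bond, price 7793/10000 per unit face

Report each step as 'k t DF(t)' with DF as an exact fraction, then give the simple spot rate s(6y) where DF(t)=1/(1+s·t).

step 1 [1y] zero: DF = P = 959/1000 ≈ 0.959000
step 2 [2y] bond c/1=3/40: DF=(43211/40000 − 3/40·(0.959000))/(1+3/40) = 469/500 ≈ 0.938000
step 3 [3y] bond c/1=13/400: DF=(2000803/2000000 − 13/400·(0.959000+0.938000))/(1+13/400) = 2273/2500 ≈ 0.909200
step 4 [4y] zero: DF = P = 8801/10000 ≈ 0.880100
step 5 [5y] zero: DF = P = 2137/2500 ≈ 0.854800
step 6 [6y] bond c/1=9/100: DF=(327941/250000 − 9/100·(0.959000+0.938000+0.909200+0.880100+0.854800))/(1+9/100) = 1657/2000 ≈ 0.828500
step 7 [7y] zero: DF = P = 7793/10000 ≈ 0.779300

1 1 959/1000
2 2 469/500
3 3 2273/2500
4 4 8801/10000
5 5 2137/2500
6 6 1657/2000
7 7 7793/10000
s(6y) = (1/(1657/2000) − 1)/(6) = 343/9942 ≈ 3.4500%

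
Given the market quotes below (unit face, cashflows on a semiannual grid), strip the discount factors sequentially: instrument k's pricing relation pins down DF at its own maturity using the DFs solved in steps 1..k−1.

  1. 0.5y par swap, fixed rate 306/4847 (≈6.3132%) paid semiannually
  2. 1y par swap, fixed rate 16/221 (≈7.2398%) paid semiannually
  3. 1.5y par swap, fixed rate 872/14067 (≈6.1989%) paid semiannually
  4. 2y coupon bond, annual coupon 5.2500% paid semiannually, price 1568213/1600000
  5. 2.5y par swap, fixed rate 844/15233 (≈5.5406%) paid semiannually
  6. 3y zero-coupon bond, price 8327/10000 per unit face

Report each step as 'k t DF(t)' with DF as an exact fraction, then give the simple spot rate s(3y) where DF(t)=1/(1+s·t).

1 1/2 4847/5000
2 1 582/625
3 3/2 1141/1250
4 2 8831/10000
5 5/2 4367/5000
6 3 8327/10000
s(3y) = (1/(8327/10000) − 1)/(3) = 1673/24981 ≈ 6.6971%

step 1 [0.5y] swap r/2=153/4847: DF=(1 − 153/4847·(0))/(1+153/4847) = 4847/5000 ≈ 0.969400
step 2 [1y] swap r/2=8/221: DF=(1 − 8/221·(0.969400))/(1+8/221) = 582/625 ≈ 0.931200
step 3 [1.5y] swap r/2=436/14067: DF=(1 − 436/14067·(0.969400+0.931200))/(1+436/14067) = 1141/1250 ≈ 0.912800
step 4 [2y] bond c/2=21/800: DF=(1568213/1600000 − 21/800·(0.969400+0.931200+0.912800))/(1+21/800) = 8831/10000 ≈ 0.883100
step 5 [2.5y] swap r/2=422/15233: DF=(1 − 422/15233·(0.969400+0.931200+0.912800+0.883100))/(1+422/15233) = 4367/5000 ≈ 0.873400
step 6 [3y] zero: DF = P = 8327/10000 ≈ 0.832700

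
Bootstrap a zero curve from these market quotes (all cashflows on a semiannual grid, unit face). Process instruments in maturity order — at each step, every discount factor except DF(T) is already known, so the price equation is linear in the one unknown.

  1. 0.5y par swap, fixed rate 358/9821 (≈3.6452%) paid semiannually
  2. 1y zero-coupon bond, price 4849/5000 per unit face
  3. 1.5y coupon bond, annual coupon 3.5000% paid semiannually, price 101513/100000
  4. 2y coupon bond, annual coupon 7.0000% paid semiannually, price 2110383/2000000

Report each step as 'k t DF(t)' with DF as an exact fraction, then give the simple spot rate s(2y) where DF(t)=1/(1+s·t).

1 1/2 9821/10000
2 1 4849/5000
3 3/2 9641/10000
4 2 9209/10000
s(2y) = (1/(9209/10000) − 1)/(2) = 791/18418 ≈ 4.2947%

step 1 [0.5y] swap r/2=179/9821: DF=(1 − 179/9821·(0))/(1+179/9821) = 9821/10000 ≈ 0.982100
step 2 [1y] zero: DF = P = 4849/5000 ≈ 0.969800
step 3 [1.5y] bond c/2=7/400: DF=(101513/100000 − 7/400·(0.982100+0.969800))/(1+7/400) = 9641/10000 ≈ 0.964100
step 4 [2y] bond c/2=7/200: DF=(2110383/2000000 − 7/200·(0.982100+0.969800+0.964100))/(1+7/200) = 9209/10000 ≈ 0.920900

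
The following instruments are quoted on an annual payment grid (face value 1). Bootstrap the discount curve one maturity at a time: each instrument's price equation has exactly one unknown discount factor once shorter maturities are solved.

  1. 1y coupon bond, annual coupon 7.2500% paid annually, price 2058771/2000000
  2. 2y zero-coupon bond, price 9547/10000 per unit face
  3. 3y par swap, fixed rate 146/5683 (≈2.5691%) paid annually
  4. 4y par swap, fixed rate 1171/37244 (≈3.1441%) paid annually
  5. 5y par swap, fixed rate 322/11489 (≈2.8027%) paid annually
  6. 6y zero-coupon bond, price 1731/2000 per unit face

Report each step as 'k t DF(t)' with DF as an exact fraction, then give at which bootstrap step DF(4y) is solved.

step 1 [1y] bond c/1=29/400: DF=(2058771/2000000 − 29/400·(0))/(1+29/400) = 4799/5000 ≈ 0.959800
step 2 [2y] zero: DF = P = 9547/10000 ≈ 0.954700
step 3 [3y] swap r/1=146/5683: DF=(1 − 146/5683·(0.959800+0.954700))/(1+146/5683) = 927/1000 ≈ 0.927000
step 4 [4y] swap r/1=1171/37244: DF=(1 − 1171/37244·(0.959800+0.954700+0.927000))/(1+1171/37244) = 8829/10000 ≈ 0.882900
step 5 [5y] swap r/1=322/11489: DF=(1 − 322/11489·(0.959800+0.954700+0.927000+0.882900))/(1+322/11489) = 1089/1250 ≈ 0.871200
step 6 [6y] zero: DF = P = 1731/2000 ≈ 0.865500

1 1 4799/5000
2 2 9547/10000
3 3 927/1000
4 4 8829/10000
5 5 1089/1250
6 6 1731/2000
DF(4y) is solved at step 4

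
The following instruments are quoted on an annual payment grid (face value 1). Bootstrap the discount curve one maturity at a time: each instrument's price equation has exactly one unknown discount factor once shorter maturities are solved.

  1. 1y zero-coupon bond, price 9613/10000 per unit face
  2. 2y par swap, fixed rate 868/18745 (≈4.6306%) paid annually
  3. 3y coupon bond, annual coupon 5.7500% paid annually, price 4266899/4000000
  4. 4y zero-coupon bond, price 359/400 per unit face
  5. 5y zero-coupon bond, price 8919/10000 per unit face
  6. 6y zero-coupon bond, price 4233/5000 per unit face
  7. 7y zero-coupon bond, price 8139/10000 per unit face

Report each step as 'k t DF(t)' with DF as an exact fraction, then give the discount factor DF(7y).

step 1 [1y] zero: DF = P = 9613/10000 ≈ 0.961300
step 2 [2y] swap r/1=868/18745: DF=(1 − 868/18745·(0.961300))/(1+868/18745) = 2283/2500 ≈ 0.913200
step 3 [3y] bond c/1=23/400: DF=(4266899/4000000 − 23/400·(0.961300+0.913200))/(1+23/400) = 2267/2500 ≈ 0.906800
step 4 [4y] zero: DF = P = 359/400 ≈ 0.897500
step 5 [5y] zero: DF = P = 8919/10000 ≈ 0.891900
step 6 [6y] zero: DF = P = 4233/5000 ≈ 0.846600
step 7 [7y] zero: DF = P = 8139/10000 ≈ 0.813900

1 1 9613/10000
2 2 2283/2500
3 3 2267/2500
4 4 359/400
5 5 8919/10000
6 6 4233/5000
7 7 8139/10000
DF(7y) = 8139/10000 ≈ 0.813900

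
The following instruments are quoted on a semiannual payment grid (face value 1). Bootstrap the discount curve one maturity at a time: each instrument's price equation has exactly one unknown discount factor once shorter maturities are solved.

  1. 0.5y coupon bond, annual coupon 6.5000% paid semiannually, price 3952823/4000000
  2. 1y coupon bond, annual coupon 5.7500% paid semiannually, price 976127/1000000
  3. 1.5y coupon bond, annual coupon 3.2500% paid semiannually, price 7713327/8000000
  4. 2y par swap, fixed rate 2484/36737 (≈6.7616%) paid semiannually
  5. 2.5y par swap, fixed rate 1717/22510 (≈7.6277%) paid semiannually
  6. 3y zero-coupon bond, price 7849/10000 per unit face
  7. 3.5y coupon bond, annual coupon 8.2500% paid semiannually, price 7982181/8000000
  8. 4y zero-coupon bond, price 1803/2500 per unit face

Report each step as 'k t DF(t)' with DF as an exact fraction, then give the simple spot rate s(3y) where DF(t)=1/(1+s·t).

1 1/2 9571/10000
2 1 9221/10000
3 3/2 9187/10000
4 2 4379/5000
5 5/2 8283/10000
6 3 7849/10000
7 7/2 468/625
8 4 1803/2500
s(3y) = (1/(7849/10000) − 1)/(3) = 717/7849 ≈ 9.1349%

step 1 [0.5y] bond c/2=13/400: DF=(3952823/4000000 − 13/400·(0))/(1+13/400) = 9571/10000 ≈ 0.957100
step 2 [1y] bond c/2=23/800: DF=(976127/1000000 − 23/800·(0.957100))/(1+23/800) = 9221/10000 ≈ 0.922100
step 3 [1.5y] bond c/2=13/800: DF=(7713327/8000000 − 13/800·(0.957100+0.922100))/(1+13/800) = 9187/10000 ≈ 0.918700
step 4 [2y] swap r/2=1242/36737: DF=(1 − 1242/36737·(0.957100+0.922100+0.918700))/(1+1242/36737) = 4379/5000 ≈ 0.875800
step 5 [2.5y] swap r/2=1717/45020: DF=(1 − 1717/45020·(0.957100+0.922100+0.918700+0.875800))/(1+1717/45020) = 8283/10000 ≈ 0.828300
step 6 [3y] zero: DF = P = 7849/10000 ≈ 0.784900
step 7 [3.5y] bond c/2=33/800: DF=(7982181/8000000 − 33/800·(0.957100+0.922100+0.918700+0.875800+0.828300+0.784900))/(1+33/800) = 468/625 ≈ 0.748800
step 8 [4y] zero: DF = P = 1803/2500 ≈ 0.721200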